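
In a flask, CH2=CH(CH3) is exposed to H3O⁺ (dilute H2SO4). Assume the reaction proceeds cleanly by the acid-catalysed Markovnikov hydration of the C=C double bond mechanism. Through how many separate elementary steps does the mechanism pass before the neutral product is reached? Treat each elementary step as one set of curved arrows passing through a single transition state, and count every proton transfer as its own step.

Step 1: The π electrons of the C=C bond attack a proton of H3O⁺; Markovnikov addition places the new C–H on the less-substituted alkene carbon, so the positive charge ends up on the more-substituted carbon — a secondary carbocation. H2O is released.
(No 1,2-shift: no single shift to an adjacent carbon would give a more stable cation.)
Step 2: Nucleophilic capture of the cation by H2O produces the protonated alcohol (an oxonium ion).
Step 3: H2O removes a proton from the oxonium oxygen, regenerating H3O⁺ and giving the neutral alcohol.
Total: 3 elementary steps.

3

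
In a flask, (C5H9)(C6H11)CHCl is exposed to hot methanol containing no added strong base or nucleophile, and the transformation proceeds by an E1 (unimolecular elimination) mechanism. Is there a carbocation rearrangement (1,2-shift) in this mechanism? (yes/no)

The first-formed carbocation is secondary.
The adjacent cyclohexyl carbon already bears 2 other carbon substituents and has a hydrogen to migrate; after a 1,2-hydride shift from that carbon the positive charge sits on a tertiary centre.
Tertiary is more stable than secondary, so the shift occurs.

yes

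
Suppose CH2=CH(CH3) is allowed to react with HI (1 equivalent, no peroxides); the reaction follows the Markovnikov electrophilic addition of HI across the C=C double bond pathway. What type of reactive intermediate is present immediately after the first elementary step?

Step 1: Protonation of the alkene by HI: the π bond acts as the nucleophile and picks up H⁺, giving the more stable (Markovnikov) secondary carbocation. The H–I bond breaks heterolytically, releasing I⁻.
After step 1 the species present is a secondary carbocation.

secondary carbocation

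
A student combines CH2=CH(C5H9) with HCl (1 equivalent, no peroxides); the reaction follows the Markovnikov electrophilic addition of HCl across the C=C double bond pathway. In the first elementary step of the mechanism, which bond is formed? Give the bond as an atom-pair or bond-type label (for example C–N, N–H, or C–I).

C–H

Step 1: Protonation of the alkene by HCl: the π bond acts as the nucleophile and picks up H⁺, giving the more stable (Markovnikov) secondary carbocation. The H–Cl bond breaks heterolytically, releasing Cl⁻.
The bond formed in this step is the C–H bond.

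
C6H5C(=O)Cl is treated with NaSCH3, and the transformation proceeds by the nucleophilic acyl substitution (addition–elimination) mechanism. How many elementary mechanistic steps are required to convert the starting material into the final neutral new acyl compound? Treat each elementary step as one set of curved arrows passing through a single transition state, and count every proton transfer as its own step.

2

Step 1: Nucleophilic addition of CH3S⁻ to the acyl carbon breaks the π(C=O) bond and yields a tetrahedral, anionic intermediate.
Step 2: Collapse of the tetrahedral intermediate: the alkoxide oxygen pushes its lone pair back to re-form C=O while Cl⁻ leaves.
Total: 2 elementary steps.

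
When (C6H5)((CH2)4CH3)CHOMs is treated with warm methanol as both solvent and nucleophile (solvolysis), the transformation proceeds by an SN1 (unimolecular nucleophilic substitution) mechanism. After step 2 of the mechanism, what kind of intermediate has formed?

oxonium ion

Step 1: Rate-determining heterolysis of the C–O bond gives MsO⁻ and a secondary carbocation.
Step 2: CH3OH donates an oxygen lone pair into the empty p orbital of the cation, giving a protonated ether (an oxonium ion).
After step 2 the species present is an oxonium ion.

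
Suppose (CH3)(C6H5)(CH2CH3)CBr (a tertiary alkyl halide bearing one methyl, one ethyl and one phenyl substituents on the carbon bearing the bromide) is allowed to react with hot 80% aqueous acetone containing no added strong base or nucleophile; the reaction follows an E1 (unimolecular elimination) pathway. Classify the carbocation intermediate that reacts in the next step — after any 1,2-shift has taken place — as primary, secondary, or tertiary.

tertiary

Step 1: Ionisation: the C–Br σ-bond cleaves heterolytically; both bonding electrons depart with Br⁻, leaving a tertiary carbocation at the α-carbon.
No single 1,2-shift to an adjacent carbon would give a more-substituted cation, so no rearrangement occurs.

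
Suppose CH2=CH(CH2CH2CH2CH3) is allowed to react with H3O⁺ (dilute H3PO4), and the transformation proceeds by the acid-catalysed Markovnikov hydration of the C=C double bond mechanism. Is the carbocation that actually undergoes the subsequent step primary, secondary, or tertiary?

secondary

Step 1: Protonation of the alkene by H3O⁺: the π bond acts as the nucleophile and picks up H⁺, giving the more stable (Markovnikov) secondary carbocation. H2O is released.
No single 1,2-shift to an adjacent carbon would give a more-substituted cation, so no rearrangement occurs.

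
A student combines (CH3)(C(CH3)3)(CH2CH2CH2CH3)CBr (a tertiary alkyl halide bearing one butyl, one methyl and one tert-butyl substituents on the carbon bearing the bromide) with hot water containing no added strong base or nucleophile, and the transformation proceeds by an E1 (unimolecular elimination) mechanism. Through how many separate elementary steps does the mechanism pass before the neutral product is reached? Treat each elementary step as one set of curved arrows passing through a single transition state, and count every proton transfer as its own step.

2

Step 1: Ionisation: the C–Br σ-bond cleaves heterolytically; both bonding electrons depart with Br⁻, leaving a tertiary carbocation at the α-carbon.
(No 1,2-shift: no single shift to an adjacent carbon would give a more stable cation.)
Step 2: A water molecule (solvent) deprotonates a β-carbon; as the C–H bond breaks, those electrons form the new alkene π bond.
Total: 2 elementary steps.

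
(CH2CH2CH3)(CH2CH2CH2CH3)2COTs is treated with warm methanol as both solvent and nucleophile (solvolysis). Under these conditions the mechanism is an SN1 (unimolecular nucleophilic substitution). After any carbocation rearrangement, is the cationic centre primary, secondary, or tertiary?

tertiary

Step 1: Unassisted departure of TsO⁻ (taking the C–O bonding pair) generates a tertiary carbocation.
No single 1,2-shift to an adjacent carbon would give a more-substituted cation, so no rearrangement occurs.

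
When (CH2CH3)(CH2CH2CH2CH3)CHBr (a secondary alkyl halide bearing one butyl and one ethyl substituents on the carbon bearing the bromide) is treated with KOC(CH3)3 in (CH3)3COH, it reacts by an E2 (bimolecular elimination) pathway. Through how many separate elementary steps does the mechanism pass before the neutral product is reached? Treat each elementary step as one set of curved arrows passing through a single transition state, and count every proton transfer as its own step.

Step 1: The strong base (CH3)3CO⁻ removes a β-hydrogen; in the same concerted event the electrons of the breaking C–H bond form the new π(C=C) bond and the C–Br σ-bond breaks, expelling Br⁻. Anti-periplanar geometry; one transition state.
Total: 1 elementary step.

1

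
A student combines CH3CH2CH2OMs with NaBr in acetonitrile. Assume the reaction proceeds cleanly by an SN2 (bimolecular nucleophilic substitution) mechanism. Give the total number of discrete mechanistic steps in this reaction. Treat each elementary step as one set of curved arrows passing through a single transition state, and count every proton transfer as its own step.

1

Step 1: Backside attack by Br⁻ on the carbon bearing the mesylate: the new C–Br bond forms as the C–O bond breaks, with Walden inversion at carbon.
Total: 1 elementary step.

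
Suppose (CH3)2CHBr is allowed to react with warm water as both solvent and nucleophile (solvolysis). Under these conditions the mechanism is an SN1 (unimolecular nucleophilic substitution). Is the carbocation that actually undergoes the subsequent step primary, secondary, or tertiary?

secondary

Step 1: Ionisation: the C–Br σ-bond cleaves heterolytically; both bonding electrons depart with Br⁻, leaving a secondary carbocation at the α-carbon.
No single 1,2-shift to an adjacent carbon would give a more-substituted cation, so no rearrangement occurs.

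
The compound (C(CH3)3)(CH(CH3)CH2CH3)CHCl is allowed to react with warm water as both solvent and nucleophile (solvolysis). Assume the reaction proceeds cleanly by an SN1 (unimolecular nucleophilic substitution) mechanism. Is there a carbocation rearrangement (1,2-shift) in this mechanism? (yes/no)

yes

The first-formed carbocation is secondary.
The adjacent sec-butyl carbon already bears 2 other carbon substituents and has a hydrogen to migrate; after a 1,2-hydride shift from that carbon the positive charge sits on a tertiary centre.
Tertiary is more stable than secondary, so the shift occurs.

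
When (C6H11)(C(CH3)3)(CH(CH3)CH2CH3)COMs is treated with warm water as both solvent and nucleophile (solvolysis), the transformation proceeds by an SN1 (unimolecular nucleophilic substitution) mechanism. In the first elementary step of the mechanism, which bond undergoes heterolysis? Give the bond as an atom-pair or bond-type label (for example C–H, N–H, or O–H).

Step 1: Unassisted departure of MsO⁻ (taking the C–O bonding pair) generates a tertiary carbocation.
The bond broken in this step is the C–O bond.

C–O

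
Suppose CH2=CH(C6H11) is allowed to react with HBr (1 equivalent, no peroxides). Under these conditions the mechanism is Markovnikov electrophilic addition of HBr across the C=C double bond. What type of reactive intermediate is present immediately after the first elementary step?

Step 1: Protonation of the alkene by HBr: the π bond acts as the nucleophile and picks up H⁺, giving the more stable (Markovnikov) secondary carbocation. The H–Br bond breaks heterolytically, releasing Br⁻.
After step 1 the species present is a secondary carbocation.

secondary carbocation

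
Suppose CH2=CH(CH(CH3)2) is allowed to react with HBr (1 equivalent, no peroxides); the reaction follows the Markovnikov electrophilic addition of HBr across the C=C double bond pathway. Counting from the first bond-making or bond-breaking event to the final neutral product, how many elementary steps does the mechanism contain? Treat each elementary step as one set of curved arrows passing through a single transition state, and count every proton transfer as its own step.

3

Step 1: Protonation of the alkene by HBr: the π bond acts as the nucleophile and picks up H⁺, giving the more stable (Markovnikov) secondary carbocation. The H–Br bond breaks heterolytically, releasing Br⁻.
Step 2: Carbocation rearrangement: a 1,2-hydride shift from the adjacent isopropyl carbon converts the initially-formed secondary cation into the more stable tertiary cation.
Step 3: The Br⁻ anion donates a lone pair to the carbocation, forming the new C–Br σ-bond and giving the neutral alkyl halide.
Total: 3 elementary steps.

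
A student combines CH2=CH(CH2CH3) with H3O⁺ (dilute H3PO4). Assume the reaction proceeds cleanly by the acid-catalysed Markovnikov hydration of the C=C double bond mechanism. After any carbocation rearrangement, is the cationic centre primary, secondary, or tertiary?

Step 1: Electrophilic addition begins with the π(C=C) electrons forming a bond to the proton of H3O⁺. Following Markovnikov's rule, the resulting cation is secondary. H2O is released.
No single 1,2-shift to an adjacent carbon would give a more-substituted cation, so no rearrangement occurs.

secondary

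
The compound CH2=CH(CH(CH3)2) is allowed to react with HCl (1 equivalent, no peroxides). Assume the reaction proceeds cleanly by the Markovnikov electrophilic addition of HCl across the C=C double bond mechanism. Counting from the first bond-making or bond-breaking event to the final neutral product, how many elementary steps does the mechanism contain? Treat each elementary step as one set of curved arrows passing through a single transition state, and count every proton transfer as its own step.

Step 1: Electrophilic addition begins with the π(C=C) electrons forming a bond to the proton of HCl. Following Markovnikov's rule, the resulting cation is secondary. The H–Cl bond breaks heterolytically, releasing Cl⁻.
Step 2: A hydride (H with its bonding pair) migrates from the adjacent isopropyl carbon to the cationic centre — a 1,2-hydride shift — upgrading the secondary cation to a tertiary one.
Step 3: Cl⁻ captures the cation: a lone pair on Cl⁻ fills the empty p orbital, producing the alkyl halide product.
Total: 3 elementary steps.

3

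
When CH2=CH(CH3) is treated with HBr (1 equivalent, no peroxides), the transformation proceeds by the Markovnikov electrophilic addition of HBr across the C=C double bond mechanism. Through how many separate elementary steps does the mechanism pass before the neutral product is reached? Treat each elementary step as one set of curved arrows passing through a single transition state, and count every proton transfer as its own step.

2

Step 1: Protonation of the alkene by HBr: the π bond acts as the nucleophile and picks up H⁺, giving the more stable (Markovnikov) secondary carbocation. The H–Br bond breaks heterolytically, releasing Br⁻.
(No 1,2-shift: no single shift to an adjacent carbon would give a more stable cation.)
Step 2: Br⁻ captures the cation: a lone pair on Br⁻ fills the empty p orbital, producing the alkyl halide product.
Total: 2 elementary steps.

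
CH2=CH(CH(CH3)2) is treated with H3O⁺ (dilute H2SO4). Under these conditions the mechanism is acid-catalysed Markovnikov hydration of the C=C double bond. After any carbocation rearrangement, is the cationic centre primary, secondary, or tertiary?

tertiary

Step 1: Protonation of the alkene by H3O⁺: the π bond acts as the nucleophile and picks up H⁺, giving the more stable (Markovnikov) secondary carbocation. H2O is released.
Step 2: A hydride (H with its bonding pair) migrates from the adjacent isopropyl carbon to the cationic centre — a 1,2-hydride shift — upgrading the secondary cation to a tertiary one.
The cation rearranges from secondary to tertiary via a 1,2-hydride shift from the adjacent isopropyl carbon; the tertiary cation is what reacts next.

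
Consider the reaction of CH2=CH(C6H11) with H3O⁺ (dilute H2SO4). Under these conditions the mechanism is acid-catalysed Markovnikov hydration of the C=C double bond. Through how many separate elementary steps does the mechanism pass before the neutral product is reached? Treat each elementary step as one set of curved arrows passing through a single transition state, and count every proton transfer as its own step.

Step 1: Protonation of the alkene by H3O⁺: the π bond acts as the nucleophile and picks up H⁺, giving the more stable (Markovnikov) secondary carbocation. H2O is released.
Step 2: Carbocation rearrangement: a 1,2-hydride shift from the adjacent cyclohexyl carbon converts the initially-formed secondary cation into the more stable tertiary cation.
Step 3: A lone pair on the oxygen of H2O attacks the carbocation, forming a C–O bond and an oxonium ion (a protonated alcohol).
Step 4: H2O removes a proton from the oxonium oxygen, regenerating H3O⁺ and giving the neutral alcohol.
Total: 4 elementary steps.

4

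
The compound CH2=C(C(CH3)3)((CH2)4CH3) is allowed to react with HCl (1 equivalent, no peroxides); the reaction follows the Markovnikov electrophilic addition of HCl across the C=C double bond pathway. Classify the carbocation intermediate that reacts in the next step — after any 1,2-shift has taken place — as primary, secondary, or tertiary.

tertiary

Step 1: The π electrons of the C=C bond attack a proton of HCl; Markovnikov addition places the new C–H on the less-substituted alkene carbon, so the positive charge ends up on the more-substituted carbon — a tertiary carbocation. The H–Cl bond breaks heterolytically, releasing Cl⁻.
No single 1,2-shift to an adjacent carbon would give a more-substituted cation, so no rearrangement occurs.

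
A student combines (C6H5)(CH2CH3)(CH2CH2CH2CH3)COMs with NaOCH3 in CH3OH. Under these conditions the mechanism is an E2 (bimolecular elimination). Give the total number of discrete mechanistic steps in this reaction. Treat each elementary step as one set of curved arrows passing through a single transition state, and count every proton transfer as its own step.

1

Step 1: Concerted anti-periplanar elimination: CH3O⁻ abstracts a β-H while MsO⁻ leaves, and the C–H electrons become the new C=C π bond — all in a single transition state.
Total: 1 elementary step.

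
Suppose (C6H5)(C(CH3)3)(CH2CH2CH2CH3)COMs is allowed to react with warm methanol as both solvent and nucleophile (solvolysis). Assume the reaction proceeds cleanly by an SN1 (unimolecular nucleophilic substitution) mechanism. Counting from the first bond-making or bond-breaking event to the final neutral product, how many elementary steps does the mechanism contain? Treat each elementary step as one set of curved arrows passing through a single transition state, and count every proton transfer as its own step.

3

Step 1: Unassisted departure of MsO⁻ (taking the C–O bonding pair) generates a tertiary carbocation.
(No 1,2-shift: no single shift to an adjacent carbon would give a more stable cation.)
Step 2: A lone pair on the oxygen of CH3OH attacks the carbocation, forming a new C–O σ-bond and an oxonium ion.
Step 3: Proton transfer from the O–H of the oxonium ion to a solvent molecule delivers the neutral ether.
Total: 3 elementary steps.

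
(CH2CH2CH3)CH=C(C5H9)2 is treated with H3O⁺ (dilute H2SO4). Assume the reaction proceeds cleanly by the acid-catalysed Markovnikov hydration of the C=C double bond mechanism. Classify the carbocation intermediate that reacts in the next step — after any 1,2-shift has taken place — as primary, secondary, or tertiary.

tertiary

Step 1: Electrophilic addition begins with the π(C=C) electrons forming a bond to the proton of H3O⁺. Following Markovnikov's rule, the resulting cation is tertiary. H2O is released.
No single 1,2-shift to an adjacent carbon would give a more-substituted cation, so no rearrangement occurs.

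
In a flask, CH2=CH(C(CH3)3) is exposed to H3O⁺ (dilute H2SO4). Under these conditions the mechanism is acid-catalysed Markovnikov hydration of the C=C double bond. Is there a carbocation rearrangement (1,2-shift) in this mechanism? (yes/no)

The first-formed carbocation is secondary.
The adjacent tert-butyl carbon has no hydrogen but bears methyl groups; migration of one methyl with its bonding pair (a 1,2-methyl shift) places the charge on a tertiary centre.
Tertiary is more stable than secondary, so the shift occurs.

yes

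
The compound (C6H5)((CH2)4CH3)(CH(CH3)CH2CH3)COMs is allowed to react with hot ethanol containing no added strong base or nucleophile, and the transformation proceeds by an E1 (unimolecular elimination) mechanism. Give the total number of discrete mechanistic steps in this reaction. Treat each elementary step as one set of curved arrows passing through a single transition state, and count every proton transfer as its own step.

2

Step 1: The C–O bond breaks with both electrons going to the mesylate; MsO⁻ leaves and a tertiary carbocation remains.
(No 1,2-shift: no single shift to an adjacent carbon would give a more stable cation.)
Step 2: An ethanol molecule (solvent) deprotonates a β-carbon; as the C–H bond breaks, those electrons form the new alkene π bond.
Total: 2 elementary steps.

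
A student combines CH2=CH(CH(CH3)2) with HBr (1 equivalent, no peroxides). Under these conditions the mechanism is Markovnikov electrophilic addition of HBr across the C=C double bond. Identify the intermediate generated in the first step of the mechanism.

secondary carbocation

Step 1: Electrophilic addition begins with the π(C=C) electrons forming a bond to the proton of HBr. Following Markovnikov's rule, the resulting cation is secondary. The H–Br bond breaks heterolytically, releasing Br⁻.
After step 1 the species present is a secondary carbocation.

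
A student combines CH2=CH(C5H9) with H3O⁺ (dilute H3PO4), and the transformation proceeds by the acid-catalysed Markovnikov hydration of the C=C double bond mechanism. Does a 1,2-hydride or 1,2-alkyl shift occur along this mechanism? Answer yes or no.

yes

The first-formed carbocation is secondary.
The adjacent cyclopentyl carbon already bears 2 other carbon substituents and has a hydrogen to migrate; after a 1,2-hydride shift from that carbon the positive charge sits on a tertiary centre.
Tertiary is more stable than secondary, so the shift occurs.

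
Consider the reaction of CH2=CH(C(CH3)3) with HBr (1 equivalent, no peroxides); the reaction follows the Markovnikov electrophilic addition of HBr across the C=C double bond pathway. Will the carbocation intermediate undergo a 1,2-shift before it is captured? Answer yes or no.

The first-formed carbocation is secondary.
The adjacent tert-butyl carbon has no hydrogen but bears methyl groups; migration of one methyl with its bonding pair (a 1,2-methyl shift) places the charge on a tertiary centre.
Tertiary is more stable than secondary, so the shift occurs.

yes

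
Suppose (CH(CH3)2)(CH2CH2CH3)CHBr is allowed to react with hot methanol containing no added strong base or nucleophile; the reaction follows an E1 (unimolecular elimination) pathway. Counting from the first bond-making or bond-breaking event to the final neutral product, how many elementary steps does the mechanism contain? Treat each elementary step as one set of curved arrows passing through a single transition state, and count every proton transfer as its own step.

3

Step 1: Rate-determining heterolysis of the C–Br bond gives Br⁻ and a secondary carbocation.
Step 2: Carbocation rearrangement: a 1,2-hydride shift from the adjacent isopropyl carbon converts the initially-formed secondary cation into the more stable tertiary cation.
Step 3: A weak base (a methanol molecule from the solvent) removes a proton from a carbon adjacent to the cationic centre; the electrons of that C–H bond become the new π(C=C) bond, giving the alkene.
Total: 3 elementary steps.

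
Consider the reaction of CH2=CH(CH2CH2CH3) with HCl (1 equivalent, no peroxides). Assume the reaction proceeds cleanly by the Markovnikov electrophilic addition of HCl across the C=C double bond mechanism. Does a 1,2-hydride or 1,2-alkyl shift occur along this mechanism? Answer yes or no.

The first-formed carbocation is secondary.
No single 1,2-shift to an adjacent carbon would produce a more-substituted cation than the one already present, so no rearrangement occurs.

no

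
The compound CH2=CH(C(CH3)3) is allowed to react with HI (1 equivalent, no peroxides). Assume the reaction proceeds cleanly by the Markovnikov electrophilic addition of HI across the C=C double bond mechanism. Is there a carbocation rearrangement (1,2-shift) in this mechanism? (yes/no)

The first-formed carbocation is secondary.
The adjacent tert-butyl carbon has no hydrogen but bears methyl groups; migration of one methyl with its bonding pair (a 1,2-methyl shift) places the charge on a tertiary centre.
Tertiary is more stable than secondary, so the shift occurs.

yes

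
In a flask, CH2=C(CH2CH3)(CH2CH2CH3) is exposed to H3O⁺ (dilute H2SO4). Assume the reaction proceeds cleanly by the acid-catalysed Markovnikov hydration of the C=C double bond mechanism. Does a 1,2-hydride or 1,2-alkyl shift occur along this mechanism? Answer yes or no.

The first-formed carbocation is tertiary.
No single 1,2-shift to an adjacent carbon would produce a more-substituted cation than the one already present, so no rearrangement occurs.

no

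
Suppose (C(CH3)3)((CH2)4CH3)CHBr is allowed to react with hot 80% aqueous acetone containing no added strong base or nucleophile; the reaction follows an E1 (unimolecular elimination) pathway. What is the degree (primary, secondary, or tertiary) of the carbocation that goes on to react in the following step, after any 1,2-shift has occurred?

Step 1: The C–Br bond breaks with both electrons going to the bromide; Br⁻ leaves and a secondary carbocation remains.
Step 2: A methyl group with its bonding pair migrates from the adjacent tert-butyl carbon to the cationic centre — a 1,2-methyl shift — upgrading the secondary cation to a tertiary one.
The cation rearranges from secondary to tertiary via a 1,2-methyl shift from the adjacent tert-butyl carbon; the tertiary cation is what reacts next.

tertiary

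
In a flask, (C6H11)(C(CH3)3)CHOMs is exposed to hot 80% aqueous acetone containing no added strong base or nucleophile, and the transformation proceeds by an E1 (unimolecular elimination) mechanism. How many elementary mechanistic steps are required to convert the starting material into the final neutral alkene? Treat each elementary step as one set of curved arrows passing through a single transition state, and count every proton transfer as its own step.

3

Step 1: The C–O bond breaks with both electrons going to the mesylate; MsO⁻ leaves and a secondary carbocation remains.
Step 2: Carbocation rearrangement: a 1,2-hydride shift from the adjacent cyclohexyl carbon converts the initially-formed secondary cation into the more stable tertiary cation.
Step 3: Loss of a β-proton to a water molecule of the solvent: the C–H bonding pair collapses toward the cationic carbon to form the C=C π bond, yielding the alkene.
Total: 3 elementary steps.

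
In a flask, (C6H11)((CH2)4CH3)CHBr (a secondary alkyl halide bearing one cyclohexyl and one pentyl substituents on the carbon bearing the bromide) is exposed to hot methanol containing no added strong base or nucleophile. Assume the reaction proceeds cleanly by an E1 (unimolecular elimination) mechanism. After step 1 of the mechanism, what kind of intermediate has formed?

Step 1: Ionisation: the C–Br σ-bond cleaves heterolytically; both bonding electrons depart with Br⁻, leaving a secondary carbocation at the α-carbon.
After step 1 the species present is a secondary carbocation.

secondary carbocation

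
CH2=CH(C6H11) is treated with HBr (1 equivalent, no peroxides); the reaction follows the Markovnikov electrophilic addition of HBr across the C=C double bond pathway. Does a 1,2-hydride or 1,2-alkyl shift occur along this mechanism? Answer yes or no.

yes

The first-formed carbocation is secondary.
The adjacent cyclohexyl carbon already bears 2 other carbon substituents and has a hydrogen to migrate; after a 1,2-hydride shift from that carbon the positive charge sits on a tertiary centre.
Tertiary is more stable than secondary, so the shift occurs.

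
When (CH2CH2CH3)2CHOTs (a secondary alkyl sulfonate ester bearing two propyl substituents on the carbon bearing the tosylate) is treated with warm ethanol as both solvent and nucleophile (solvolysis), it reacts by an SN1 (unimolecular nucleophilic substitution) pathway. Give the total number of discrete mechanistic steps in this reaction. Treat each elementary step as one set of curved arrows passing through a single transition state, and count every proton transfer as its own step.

Step 1: Ionisation: the C–O σ-bond cleaves heterolytically; both bonding electrons depart with TsO⁻, leaving a secondary carbocation at the α-carbon.
(No 1,2-shift: no single shift to an adjacent carbon would give a more stable cation.)
Step 2: Nucleophilic capture: the oxygen of CH3CH2OH bonds to the cationic carbon, producing an oxonium-ion intermediate.
Step 3: Proton transfer from the O–H of the oxonium ion to a solvent molecule delivers the neutral ether.
Total: 3 elementary steps.

3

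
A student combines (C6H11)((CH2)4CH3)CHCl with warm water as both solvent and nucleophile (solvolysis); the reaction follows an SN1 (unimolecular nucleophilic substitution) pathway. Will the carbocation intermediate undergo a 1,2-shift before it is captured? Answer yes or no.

The first-formed carbocation is secondary.
The adjacent cyclohexyl carbon already bears 2 other carbon substituents and has a hydrogen to migrate; after a 1,2-hydride shift from that carbon the positive charge sits on a tertiary centre.
Tertiary is more stable than secondary, so the shift occurs.

yes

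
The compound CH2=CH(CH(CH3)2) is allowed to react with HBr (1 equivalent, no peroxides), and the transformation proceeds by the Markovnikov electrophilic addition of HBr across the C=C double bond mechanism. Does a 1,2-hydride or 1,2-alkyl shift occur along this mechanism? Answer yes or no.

The first-formed carbocation is secondary.
The adjacent isopropyl carbon already bears 2 other carbon substituents and has a hydrogen to migrate; after a 1,2-hydride shift from that carbon the positive charge sits on a tertiary centre.
Tertiary is more stable than secondary, so the shift occurs.

yes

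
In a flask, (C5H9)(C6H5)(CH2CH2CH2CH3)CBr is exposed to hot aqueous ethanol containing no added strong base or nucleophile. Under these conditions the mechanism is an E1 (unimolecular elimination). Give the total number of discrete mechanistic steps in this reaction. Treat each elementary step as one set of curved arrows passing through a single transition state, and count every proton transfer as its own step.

Step 1: The C–Br bond breaks with both electrons going to the bromide; Br⁻ leaves and a tertiary carbocation remains.
(No 1,2-shift: no single shift to an adjacent carbon would give a more stable cation.)
Step 2: A water (or ethanol) molecule (solvent) deprotonates a β-carbon; as the C–H bond breaks, those electrons form the new alkene π bond.
Total: 2 elementary steps.

2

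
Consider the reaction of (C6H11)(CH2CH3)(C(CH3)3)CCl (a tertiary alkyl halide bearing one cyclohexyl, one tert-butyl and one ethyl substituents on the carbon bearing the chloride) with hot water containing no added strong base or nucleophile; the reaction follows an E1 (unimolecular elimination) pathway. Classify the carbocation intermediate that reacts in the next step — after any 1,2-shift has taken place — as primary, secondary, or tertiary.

Step 1: Rate-determining heterolysis of the C–Cl bond gives Cl⁻ and a tertiary carbocation.
No single 1,2-shift to an adjacent carbon would give a more-substituted cation, so no rearrangement occurs.

tertiary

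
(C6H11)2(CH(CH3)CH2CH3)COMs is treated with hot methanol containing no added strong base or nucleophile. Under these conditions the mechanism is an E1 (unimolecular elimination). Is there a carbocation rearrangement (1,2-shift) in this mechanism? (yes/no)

no

The first-formed carbocation is tertiary.
No single 1,2-shift to an adjacent carbon would produce a more-substituted cation than the one already present, so no rearrangement occurs.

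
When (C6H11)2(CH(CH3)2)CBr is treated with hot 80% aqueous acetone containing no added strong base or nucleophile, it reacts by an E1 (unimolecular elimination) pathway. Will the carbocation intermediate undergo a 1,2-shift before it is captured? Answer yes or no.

The first-formed carbocation is tertiary.
No single 1,2-shift to an adjacent carbon would produce a more-substituted cation than the one already present, so no rearrangement occurs.

no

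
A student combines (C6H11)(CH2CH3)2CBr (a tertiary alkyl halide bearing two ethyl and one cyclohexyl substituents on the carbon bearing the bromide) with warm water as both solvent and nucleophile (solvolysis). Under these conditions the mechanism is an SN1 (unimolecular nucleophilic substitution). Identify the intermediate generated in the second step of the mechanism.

Step 1: The C–Br bond breaks with both electrons going to the bromide; Br⁻ leaves and a tertiary carbocation remains.
Step 2: Nucleophilic capture: the oxygen of H2O bonds to the cationic carbon, producing an oxonium-ion intermediate.
After step 2 the species present is an oxonium ion.

oxonium ion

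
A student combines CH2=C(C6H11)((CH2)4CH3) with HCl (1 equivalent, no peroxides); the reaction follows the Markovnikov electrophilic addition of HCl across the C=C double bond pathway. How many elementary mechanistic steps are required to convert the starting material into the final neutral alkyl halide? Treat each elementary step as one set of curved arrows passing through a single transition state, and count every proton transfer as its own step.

Step 1: Protonation of the alkene by HCl: the π bond acts as the nucleophile and picks up H⁺, giving the more stable (Markovnikov) tertiary carbocation. The H–Cl bond breaks heterolytically, releasing Cl⁻.
(No 1,2-shift: no single shift to an adjacent carbon would give a more stable cation.)
Step 2: The Cl⁻ anion donates a lone pair to the carbocation, forming the new C–Cl σ-bond and giving the neutral alkyl halide.
Total: 2 elementary steps.

2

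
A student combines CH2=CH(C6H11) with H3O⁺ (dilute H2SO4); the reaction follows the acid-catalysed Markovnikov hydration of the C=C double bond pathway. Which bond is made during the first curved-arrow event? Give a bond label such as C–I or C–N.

C–H

Step 1: The π electrons of the C=C bond attack a proton of H3O⁺; Markovnikov addition places the new C–H on the less-substituted alkene carbon, so the positive charge ends up on the more-substituted carbon — a secondary carbocation. H2O is released.
The bond formed in this step is the C–H bond.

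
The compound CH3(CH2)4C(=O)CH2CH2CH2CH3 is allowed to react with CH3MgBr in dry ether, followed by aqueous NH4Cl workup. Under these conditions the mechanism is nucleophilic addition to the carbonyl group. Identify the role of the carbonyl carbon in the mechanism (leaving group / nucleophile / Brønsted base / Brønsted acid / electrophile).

electrophile

Step 1: the carbanion-like carbon of CH3MgBr attacks the sp² carbonyl carbon; the C=O π bond breaks and the electrons end up as a lone pair on the alkoxide oxygen of the tetrahedral intermediate.
The carbonyl carbon accepts an electron pair into an empty or π* orbital — it is the electrophile.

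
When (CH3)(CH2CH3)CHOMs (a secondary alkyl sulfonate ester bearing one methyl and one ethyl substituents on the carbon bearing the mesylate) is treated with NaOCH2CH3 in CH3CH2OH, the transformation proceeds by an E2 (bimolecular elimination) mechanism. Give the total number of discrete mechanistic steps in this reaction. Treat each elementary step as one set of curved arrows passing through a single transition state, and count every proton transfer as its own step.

Step 1: Concerted anti-periplanar elimination: CH3CH2O⁻ abstracts a β-H while MsO⁻ leaves, and the C–H electrons become the new C=C π bond — all in a single transition state.
Total: 1 elementary step.

1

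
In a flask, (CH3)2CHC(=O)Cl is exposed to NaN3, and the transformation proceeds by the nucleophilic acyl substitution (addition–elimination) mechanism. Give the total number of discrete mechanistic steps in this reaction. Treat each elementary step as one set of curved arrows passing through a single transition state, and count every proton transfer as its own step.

Step 1: A lone pair on the N of N3⁻ attacks the electrophilic acyl carbon; the π(C=O) electrons move onto oxygen, giving a tetrahedral intermediate.
Step 2: An oxygen lone pair re-forms the C=O π bond as the C–Cl σ-bond breaks; Cl⁻ is expelled.
Total: 2 elementary steps.

2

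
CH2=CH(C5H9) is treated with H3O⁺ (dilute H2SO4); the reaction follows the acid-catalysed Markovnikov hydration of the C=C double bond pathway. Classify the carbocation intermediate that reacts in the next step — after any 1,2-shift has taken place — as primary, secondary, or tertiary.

tertiary

Step 1: Protonation of the alkene by H3O⁺: the π bond acts as the nucleophile and picks up H⁺, giving the more stable (Markovnikov) secondary carbocation. H2O is released.
Step 2: A 1,2-hydride shift from the adjacent cyclopentyl carbon moves the positive charge from the secondary centre to an adjacent carbon, generating a more stable tertiary carbocation.
The cation rearranges from secondary to tertiary via a 1,2-hydride shift from the adjacent cyclopentyl carbon; the tertiary cation is what reacts next.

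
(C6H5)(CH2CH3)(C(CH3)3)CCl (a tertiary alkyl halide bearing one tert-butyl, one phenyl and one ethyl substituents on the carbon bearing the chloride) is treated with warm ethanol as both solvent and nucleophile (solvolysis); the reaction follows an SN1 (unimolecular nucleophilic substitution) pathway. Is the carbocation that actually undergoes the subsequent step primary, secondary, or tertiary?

tertiary

Step 1: Rate-determining heterolysis of the C–Cl bond gives Cl⁻ and a tertiary carbocation.
No single 1,2-shift to an adjacent carbon would give a more-substituted cation, so no rearrangement occurs.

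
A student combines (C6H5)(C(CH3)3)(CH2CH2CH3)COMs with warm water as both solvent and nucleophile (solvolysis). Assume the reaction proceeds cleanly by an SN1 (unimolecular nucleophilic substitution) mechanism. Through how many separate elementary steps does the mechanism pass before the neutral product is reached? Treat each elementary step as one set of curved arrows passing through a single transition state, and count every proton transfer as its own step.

3

Step 1: The C–O bond breaks with both electrons going to the mesylate; MsO⁻ leaves and a tertiary carbocation remains.
(No 1,2-shift: no single shift to an adjacent carbon would give a more stable cation.)
Step 2: A lone pair on the oxygen of H2O attacks the carbocation, forming a new C–O σ-bond and an oxonium ion.
Step 3: Deprotonation of the oxonium oxygen by solvent water yields the neutral alcohol.
Total: 3 elementary steps.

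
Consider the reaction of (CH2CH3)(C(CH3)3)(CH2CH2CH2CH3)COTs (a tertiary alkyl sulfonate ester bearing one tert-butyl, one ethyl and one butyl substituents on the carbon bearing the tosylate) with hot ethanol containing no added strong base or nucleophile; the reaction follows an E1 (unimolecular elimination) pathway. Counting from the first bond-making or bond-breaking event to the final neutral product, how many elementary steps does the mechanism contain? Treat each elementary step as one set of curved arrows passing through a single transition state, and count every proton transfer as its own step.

Step 1: Ionisation: the C–O σ-bond cleaves heterolytically; both bonding electrons depart with TsO⁻, leaving a tertiary carbocation at the α-carbon.
(No 1,2-shift: no single shift to an adjacent carbon would give a more stable cation.)
Step 2: Loss of a β-proton to an ethanol molecule of the solvent: the C–H bonding pair collapses toward the cationic carbon to form the C=C π bond, yielding the alkene.
Total: 2 elementary steps.

2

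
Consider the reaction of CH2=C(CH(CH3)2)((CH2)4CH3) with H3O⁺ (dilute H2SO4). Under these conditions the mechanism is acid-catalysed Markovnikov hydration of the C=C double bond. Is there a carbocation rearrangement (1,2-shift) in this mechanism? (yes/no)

The first-formed carbocation is tertiary.
No single 1,2-shift to an adjacent carbon would produce a more-substituted cation than the one already present, so no rearrangement occurs.

no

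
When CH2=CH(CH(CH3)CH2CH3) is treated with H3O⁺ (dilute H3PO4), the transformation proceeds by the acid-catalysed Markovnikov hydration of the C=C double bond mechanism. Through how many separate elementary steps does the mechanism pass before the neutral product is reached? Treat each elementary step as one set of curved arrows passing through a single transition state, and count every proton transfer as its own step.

Step 1: Electrophilic addition begins with the π(C=C) electrons forming a bond to the proton of H3O⁺. Following Markovnikov's rule, the resulting cation is secondary. H2O is released.
Step 2: Carbocation rearrangement: a 1,2-hydride shift from the adjacent sec-butyl carbon converts the initially-formed secondary cation into the more stable tertiary cation.
Step 3: A lone pair on the oxygen of H2O attacks the carbocation, forming a C–O bond and an oxonium ion (a protonated alcohol).
Step 4: H2O removes a proton from the oxonium oxygen, regenerating H3O⁺ and giving the neutral alcohol.
Total: 4 elementary steps.

4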